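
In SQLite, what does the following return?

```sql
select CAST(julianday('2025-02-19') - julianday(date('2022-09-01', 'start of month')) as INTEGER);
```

`start of month` rewinds 2022-09-01 to 2022-09-01.
29 days remain in September 2022 after the 1st (30 − 1).
Full months from October 2022 through January 2025 contribute their day counts.
Then 19 days into February 2025.
Total: 29 + 31 + 30 + 31 + 31 + 28 + 31 + 30 + 31 + 30 + 31 + 31 + 30 + 31 + 30 + 31 + 31 + 29 + 31 + 30 + 31 + 30 + 31 + 31 + 30 + 31 + 30 + 31 + 31 + 19 = 902.

902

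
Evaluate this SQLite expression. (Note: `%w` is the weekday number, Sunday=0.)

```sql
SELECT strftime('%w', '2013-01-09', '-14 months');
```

3

First apply '-14 months': 2013-01-09 → 2011-11-09.
2011-11-09 is a Wednesday; with Sunday=0 that is 3.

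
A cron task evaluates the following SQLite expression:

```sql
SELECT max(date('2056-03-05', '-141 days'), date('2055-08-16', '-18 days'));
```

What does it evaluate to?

2055-10-16

date('2056-03-05', '-141 days') → 2055-10-16.
date('2055-08-16', '-18 days') → 2055-07-29.
Later of the two is 2055-10-16.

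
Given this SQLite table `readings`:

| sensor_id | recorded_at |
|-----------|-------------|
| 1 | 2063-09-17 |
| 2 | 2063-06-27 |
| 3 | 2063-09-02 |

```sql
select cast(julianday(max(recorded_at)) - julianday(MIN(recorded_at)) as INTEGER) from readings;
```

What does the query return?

82

MIN = 2063-06-27, MAX = 2063-09-17.
3 days remain in June 2063 after the 27th (30 − 27).
July 2063: 31 days.
August 2063: 31 days.
Then 17 days into September 2063.
Total: 3 + 31 + 31 + 17 = 82.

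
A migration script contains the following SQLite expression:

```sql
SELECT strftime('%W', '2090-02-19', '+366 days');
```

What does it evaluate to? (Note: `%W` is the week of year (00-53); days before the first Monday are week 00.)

08

First apply '+366 days': 2090-02-19 → 2091-02-20.
2091-02-20 is a Tuesday. SQLite's %W counts Mondays since the year started; the result is 08.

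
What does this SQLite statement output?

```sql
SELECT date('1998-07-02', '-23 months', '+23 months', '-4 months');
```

1998-03-02

Adding -23 months to 1998-07-02 gives 1996-08-02.
Adding +23 months to 1996-08-02 gives 1998-07-02.
Adding -4 months to 1998-07-02 gives 1998-03-02.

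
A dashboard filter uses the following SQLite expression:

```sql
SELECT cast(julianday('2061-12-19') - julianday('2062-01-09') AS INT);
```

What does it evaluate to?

-21

12 days remain in December 2061 after the 19th (31 − 19).
Then 9 days into January 2062.
Total: 12 + 9 = 21.
The subtraction is earlier − later, so the result is −21 → -21.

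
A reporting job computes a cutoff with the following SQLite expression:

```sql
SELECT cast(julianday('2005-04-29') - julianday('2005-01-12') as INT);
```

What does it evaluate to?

107

19 days remain in January 2005 after the 12th (31 − 12).
February 2005: 28 days.
March 2005: 31 days.
Then 29 days into April 2005.
Total: 19 + 28 + 31 + 29 = 107.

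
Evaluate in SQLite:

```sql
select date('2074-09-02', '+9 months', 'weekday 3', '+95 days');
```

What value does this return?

2075-09-08

Adding +9 months to 2074-09-02 gives 2075-06-02.
`weekday 3` advances to the next Wednesday; 2075-06-02 is a Sunday, so it moves forward to 2075-06-05.
Applying '+95 days' to 2075-06-05: counting 95 days forward gives 2075-09-08.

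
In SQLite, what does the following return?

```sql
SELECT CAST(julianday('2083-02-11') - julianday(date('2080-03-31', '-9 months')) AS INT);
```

1321

Adding -9 months to 2080-03-31 targets 2079-06-31. June 2079 has only 30 days, so SQLite normalizes the 1-day overflow forward to 2079-07-01.
30 days remain in July 2079 after the 1st (31 − 1).
Full months from August 2079 through January 2083 contribute their day counts.
Then 11 days into February 2083.
Total: 30 + 31 + 30 + 31 + 30 + 31 + 31 + 29 + 31 + 30 + 31 + 30 + 31 + 31 + 30 + 31 + 30 + 31 + 31 + 28 + 31 + 30 + 31 + 30 + 31 + 31 + 30 + 31 + 30 + 31 + 31 + 28 + 31 + 30 + 31 + 30 + 31 + 31 + 30 + 31 + 30 + 31 + 31 + 11 = 1321.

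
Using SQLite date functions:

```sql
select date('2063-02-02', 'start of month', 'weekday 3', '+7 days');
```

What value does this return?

2063-02-14

`start of month` rewinds 2063-02-02 to 2063-02-01.
`weekday 3` advances to the next Wednesday; 2063-02-01 is a Thursday, so it moves forward to 2063-02-07.
Advancing 7 more days within February lands on 2063-02-14.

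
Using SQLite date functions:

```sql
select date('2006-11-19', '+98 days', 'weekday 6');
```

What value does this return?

Applying '+98 days' to 2006-11-19: counting 98 days forward gives 2007-02-25.
`weekday 6` advances to the next Saturday; 2007-02-25 is a Sunday, so it moves forward to 2007-03-03.

2007-03-03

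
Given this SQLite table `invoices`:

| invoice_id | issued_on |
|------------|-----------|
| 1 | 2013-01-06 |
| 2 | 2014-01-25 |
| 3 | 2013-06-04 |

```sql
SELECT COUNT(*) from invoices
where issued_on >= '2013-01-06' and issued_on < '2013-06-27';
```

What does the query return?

2

Rows in [2013-01-06, 2013-06-27): 2013-01-06, 2013-06-04 → 2 rows.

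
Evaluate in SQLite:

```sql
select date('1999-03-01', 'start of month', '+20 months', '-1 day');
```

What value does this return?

`start of month` rewinds 1999-03-01 to 1999-03-01.
Adding +20 months to 1999-03-01 gives 2000-11-01.
Going back 1 day from 2000-11-01 reaches 2000-10-31 (last day of October, 31 days).

2000-10-31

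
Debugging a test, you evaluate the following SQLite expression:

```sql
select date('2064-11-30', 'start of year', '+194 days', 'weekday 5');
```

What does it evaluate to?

2064-07-18

`start of year` rewinds 2064-11-30 to 2064-01-01.
Applying '+194 days' to 2064-01-01: counting 194 days forward gives 2064-07-13.
`weekday 5` advances to the next Friday; 2064-07-13 is a Sunday, so it moves forward to 2064-07-18.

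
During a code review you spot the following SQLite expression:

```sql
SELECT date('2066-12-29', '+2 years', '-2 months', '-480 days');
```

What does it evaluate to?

2067-07-07

Adding +2 years to 2066-12-29 gives 2068-12-29.
Adding -2 months to 2068-12-29 gives 2068-10-29.
Applying '-480 days' to 2068-10-29: counting 480 days back gives 2067-07-07.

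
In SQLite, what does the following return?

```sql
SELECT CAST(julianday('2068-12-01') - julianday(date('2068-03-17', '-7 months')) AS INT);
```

Adding -7 months to 2068-03-17 gives 2067-08-17.
14 days remain in August 2067 after the 17th (31 − 17).
Full months from September 2067 through November 2068 contribute their day counts.
Then 1 day into December 2068.
Total: 14 + 30 + 31 + 30 + 31 + 31 + 29 + 31 + 30 + 31 + 30 + 31 + 31 + 30 + 31 + 30 + 1 = 472.

472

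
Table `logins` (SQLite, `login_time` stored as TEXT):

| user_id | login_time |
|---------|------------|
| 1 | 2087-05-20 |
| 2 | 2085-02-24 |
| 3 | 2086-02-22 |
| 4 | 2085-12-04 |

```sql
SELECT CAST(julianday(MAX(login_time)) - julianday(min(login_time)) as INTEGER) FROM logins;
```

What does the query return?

MIN = 2085-02-24, MAX = 2087-05-20.
4 days remain in February 2085 after the 24th (28 − 24).
Full months from March 2085 through April 2087 contribute their day counts.
Then 20 days into May 2087.
Total: 4 + 31 + 30 + 31 + 30 + 31 + 31 + 30 + 31 + 30 + 31 + 31 + 28 + 31 + 30 + 31 + 30 + 31 + 31 + 30 + 31 + 30 + 31 + 31 + 28 + 31 + 30 + 20 = 815.

815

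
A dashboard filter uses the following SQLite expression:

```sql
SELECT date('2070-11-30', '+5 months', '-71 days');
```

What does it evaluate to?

Adding +5 months to 2070-11-30 gives 2071-04-30.
Applying '-71 days' to 2071-04-30: counting 71 days back gives 2071-02-18.

2071-02-18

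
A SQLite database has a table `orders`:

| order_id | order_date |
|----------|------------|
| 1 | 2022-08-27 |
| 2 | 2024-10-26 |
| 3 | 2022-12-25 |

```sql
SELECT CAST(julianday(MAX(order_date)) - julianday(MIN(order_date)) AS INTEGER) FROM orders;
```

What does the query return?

791

MIN = 2022-08-27, MAX = 2024-10-26.
4 days remain in August 2022 after the 27th (31 − 27).
Full months from September 2022 through September 2024 contribute their day counts.
Then 26 days into October 2024.
Total: 4 + 30 + 31 + 30 + 31 + 31 + 28 + 31 + 30 + 31 + 30 + 31 + 31 + 30 + 31 + 30 + 31 + 31 + 29 + 31 + 30 + 31 + 30 + 31 + 31 + 30 + 26 = 791.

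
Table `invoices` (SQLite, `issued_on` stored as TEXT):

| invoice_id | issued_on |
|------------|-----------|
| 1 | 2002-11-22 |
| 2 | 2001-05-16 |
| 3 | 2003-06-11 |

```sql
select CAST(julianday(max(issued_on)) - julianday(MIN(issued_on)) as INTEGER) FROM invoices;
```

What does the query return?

MIN = 2001-05-16, MAX = 2003-06-11.
15 days remain in May 2001 after the 16th (31 − 16).
Full months from June 2001 through May 2003 contribute their day counts.
Then 11 days into June 2003.
Total: 15 + 30 + 31 + 31 + 30 + 31 + 30 + 31 + 31 + 28 + 31 + 30 + 31 + 30 + 31 + 31 + 30 + 31 + 30 + 31 + 31 + 28 + 31 + 30 + 31 + 11 = 756.

756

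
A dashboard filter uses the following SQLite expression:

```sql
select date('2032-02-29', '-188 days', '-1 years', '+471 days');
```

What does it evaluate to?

2031-12-09

Applying '-188 days' to 2032-02-29: counting 188 days back gives 2031-08-25.
Adding -1 year to 2031-08-25 gives 2030-08-25.
Applying '+471 days' to 2030-08-25: counting 471 days forward gives 2031-12-09.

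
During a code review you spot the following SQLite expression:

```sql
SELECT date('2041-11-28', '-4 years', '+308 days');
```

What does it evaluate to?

2038-10-02

Adding -4 years to 2041-11-28 gives 2037-11-28.
Applying '+308 days' to 2037-11-28: counting 308 days forward gives 2038-10-02.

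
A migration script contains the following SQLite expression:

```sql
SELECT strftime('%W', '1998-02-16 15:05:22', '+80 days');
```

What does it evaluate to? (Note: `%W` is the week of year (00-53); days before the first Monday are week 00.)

First apply '+80 days': 1998-02-16 15:05:22 → 1998-05-07 15:05:22.
1998-05-07 is a Thursday. SQLite's %W counts Mondays since the year started; the result is 18.

18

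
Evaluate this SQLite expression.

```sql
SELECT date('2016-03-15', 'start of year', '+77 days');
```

`start of year` rewinds 2016-03-15 to 2016-01-01.
Applying '+77 days' to 2016-01-01: counting 77 days forward gives 2016-03-18.

2016-03-18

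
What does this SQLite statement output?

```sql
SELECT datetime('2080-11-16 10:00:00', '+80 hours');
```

2080-11-19 18:00:00

+80 hours from 2080-11-16 10:00:00 is 2080-11-19 18:00:00 (crosses midnight).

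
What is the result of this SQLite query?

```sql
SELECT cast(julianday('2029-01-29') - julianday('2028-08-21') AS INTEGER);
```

161

10 days remain in August 2028 after the 21st (31 − 21).
September 2028: 30 days.
October 2028: 31 days.
November 2028: 30 days.
December 2028: 31 days.
Then 29 days into January 2029.
Total: 10 + 30 + 31 + 30 + 31 + 29 = 161.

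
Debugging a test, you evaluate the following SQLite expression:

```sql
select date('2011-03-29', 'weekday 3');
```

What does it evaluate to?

2011-03-30

`weekday 3` advances to the next Wednesday; 2011-03-29 is a Tuesday, so it moves forward to 2011-03-30.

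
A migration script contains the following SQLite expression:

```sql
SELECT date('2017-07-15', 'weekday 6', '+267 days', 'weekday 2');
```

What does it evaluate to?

`weekday 6` advances to the next Saturday; 2017-07-15 is already a Saturday, so it stays at 2017-07-15.
Applying '+267 days' to 2017-07-15: counting 267 days forward gives 2018-04-08.
`weekday 2` advances to the next Tuesday; 2018-04-08 is a Sunday, so it moves forward to 2018-04-10.

2018-04-10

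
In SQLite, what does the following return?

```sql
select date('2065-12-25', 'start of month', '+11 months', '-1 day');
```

`start of month` rewinds 2065-12-25 to 2065-12-01.
Adding +11 months to 2065-12-01 gives 2066-11-01.
Going back 1 day from 2066-11-01 reaches 2066-10-31 (last day of October, 31 days).

2066-10-31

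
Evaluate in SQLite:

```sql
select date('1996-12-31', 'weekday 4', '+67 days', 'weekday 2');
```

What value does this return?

1997-03-11

`weekday 4` advances to the next Thursday; 1996-12-31 is a Tuesday, so it moves forward to 1997-01-02.
Applying '+67 days' to 1997-01-02: counting 67 days forward gives 1997-03-10.
`weekday 2` advances to the next Tuesday; 1997-03-10 is a Monday, so it moves forward to 1997-03-11.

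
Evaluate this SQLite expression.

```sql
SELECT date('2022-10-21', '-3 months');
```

2022-07-21

Adding -3 months to 2022-10-21 gives 2022-07-21.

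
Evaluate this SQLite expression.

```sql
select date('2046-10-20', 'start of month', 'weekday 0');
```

2046-10-07

`start of month` rewinds 2046-10-20 to 2046-10-01.
`weekday 0` advances to the next Sunday; 2046-10-01 is a Monday, so it moves forward to 2046-10-07.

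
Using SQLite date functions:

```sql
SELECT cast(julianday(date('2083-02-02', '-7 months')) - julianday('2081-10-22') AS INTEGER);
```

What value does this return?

253

Adding -7 months to 2083-02-02 gives 2082-07-02.
9 days remain in October 2081 after the 22nd (31 − 22).
Full months from November 2081 through June 2082 contribute their day counts.
Then 2 days into July 2082.
Total: 9 + 30 + 31 + 31 + 28 + 31 + 30 + 31 + 30 + 2 = 253.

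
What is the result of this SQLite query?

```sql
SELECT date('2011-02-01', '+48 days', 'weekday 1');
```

2011-03-21

Applying '+48 days' to 2011-02-01: counting 48 days forward gives 2011-03-21.
`weekday 1` advances to the next Monday; 2011-03-21 is already a Monday, so it stays at 2011-03-21.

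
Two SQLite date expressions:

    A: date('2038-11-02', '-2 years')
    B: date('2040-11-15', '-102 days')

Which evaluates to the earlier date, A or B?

A = 2036-11-02.
B = 2040-08-05.
A is earlier.

A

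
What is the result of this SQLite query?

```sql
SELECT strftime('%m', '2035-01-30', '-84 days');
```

First apply '-84 days': 2035-01-30 → 2034-11-07.
`%m` extracts the 2-digit month (01-12): 11.

11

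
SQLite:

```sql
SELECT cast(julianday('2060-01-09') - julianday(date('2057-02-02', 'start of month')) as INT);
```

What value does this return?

1072

`start of month` rewinds 2057-02-02 to 2057-02-01.
27 days remain in February 2057 after the 1st (28 − 1).
Full months from March 2057 through December 2059 contribute their day counts.
Then 9 days into January 2060.
Total: 27 + 31 + 30 + 31 + 30 + 31 + 31 + 30 + 31 + 30 + 31 + 31 + 28 + 31 + 30 + 31 + 30 + 31 + 31 + 30 + 31 + 30 + 31 + 31 + 28 + 31 + 30 + 31 + 30 + 31 + 31 + 30 + 31 + 30 + 31 + 9 = 1072.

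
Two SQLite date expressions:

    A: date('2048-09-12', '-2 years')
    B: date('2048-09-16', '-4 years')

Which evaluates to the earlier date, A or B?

B

A = 2046-09-12.
B = 2044-09-16.
B is earlier.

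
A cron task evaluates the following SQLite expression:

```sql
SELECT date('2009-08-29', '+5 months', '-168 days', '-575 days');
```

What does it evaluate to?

2008-01-17

Adding +5 months to 2009-08-29 gives 2010-01-29.
Applying '-168 days' to 2010-01-29: counting 168 days back gives 2009-08-14.
Applying '-575 days' to 2009-08-14: counting 575 days back gives 2008-01-17.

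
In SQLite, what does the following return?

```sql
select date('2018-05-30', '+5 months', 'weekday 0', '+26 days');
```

Adding +5 months to 2018-05-30 gives 2018-10-30.
`weekday 0` advances to the next Sunday; 2018-10-30 is a Tuesday, so it moves forward to 2018-11-04.
Advancing 26 more days within November lands on 2018-11-30.

2018-11-30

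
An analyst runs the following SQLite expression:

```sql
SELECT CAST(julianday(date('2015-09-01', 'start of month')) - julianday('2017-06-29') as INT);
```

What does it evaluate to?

-667

`start of month` rewinds 2015-09-01 to 2015-09-01.
29 days remain in September 2015 after the 1st (30 − 1).
Full months from October 2015 through May 2017 contribute their day counts.
Then 29 days into June 2017.
Total: 29 + 31 + 30 + 31 + 31 + 29 + 31 + 30 + 31 + 30 + 31 + 31 + 30 + 31 + 30 + 31 + 31 + 28 + 31 + 30 + 31 + 29 = 667.
The subtraction is earlier − later, so the result is −667 → -667.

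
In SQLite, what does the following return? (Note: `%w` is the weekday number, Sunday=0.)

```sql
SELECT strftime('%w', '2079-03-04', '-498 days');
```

First apply '-498 days': 2079-03-04 → 2077-10-22.
2077-10-22 is a Friday; with Sunday=0 that is 5.

5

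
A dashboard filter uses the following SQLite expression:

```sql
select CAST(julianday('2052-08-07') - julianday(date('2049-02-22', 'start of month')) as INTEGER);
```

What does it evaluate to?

1283

`start of month` rewinds 2049-02-22 to 2049-02-01.
27 days remain in February 2049 after the 1st (28 − 1).
Full months from March 2049 through July 2052 contribute their day counts.
Then 7 days into August 2052.
Total: 27 + 31 + 30 + 31 + 30 + 31 + 31 + 30 + 31 + 30 + 31 + 31 + 28 + 31 + 30 + 31 + 30 + 31 + 31 + 30 + 31 + 30 + 31 + 31 + 28 + 31 + 30 + 31 + 30 + 31 + 31 + 30 + 31 + 30 + 31 + 31 + 29 + 31 + 30 + 31 + 30 + 31 + 7 = 1283.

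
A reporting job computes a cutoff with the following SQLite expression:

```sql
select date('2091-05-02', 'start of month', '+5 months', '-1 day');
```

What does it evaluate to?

2091-09-30

`start of month` rewinds 2091-05-02 to 2091-05-01.
Adding +5 months to 2091-05-01 gives 2091-10-01.
Going back 1 day from 2091-10-01 reaches 2091-09-30 (last day of September, 30 days).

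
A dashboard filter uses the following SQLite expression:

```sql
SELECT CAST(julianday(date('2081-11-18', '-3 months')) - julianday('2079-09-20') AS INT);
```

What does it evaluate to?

698

Adding -3 months to 2081-11-18 gives 2081-08-18.
10 days remain in September 2079 after the 20th (30 − 20).
Full months from October 2079 through July 2081 contribute their day counts.
Then 18 days into August 2081.
Total: 10 + 31 + 30 + 31 + 31 + 29 + 31 + 30 + 31 + 30 + 31 + 31 + 30 + 31 + 30 + 31 + 31 + 28 + 31 + 30 + 31 + 30 + 31 + 18 = 698.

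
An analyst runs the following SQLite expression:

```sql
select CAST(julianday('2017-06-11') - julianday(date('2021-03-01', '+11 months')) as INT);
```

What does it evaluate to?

Adding +11 months to 2021-03-01 gives 2022-02-01.
19 days remain in June 2017 after the 11th (30 − 11).
Full months from July 2017 through January 2022 contribute their day counts.
Then 1 day into February 2022.
Total: 19 + 31 + 31 + 30 + 31 + 30 + 31 + 31 + 28 + 31 + 30 + 31 + 30 + 31 + 31 + 30 + 31 + 30 + 31 + 31 + 28 + 31 + 30 + 31 + 30 + 31 + 31 + 30 + 31 + 30 + 31 + 31 + 29 + 31 + 30 + 31 + 30 + 31 + 31 + 30 + 31 + 30 + 31 + 31 + 28 + 31 + 30 + 31 + 30 + 31 + 31 + 30 + 31 + 30 + 31 + 31 + 1 = 1696.
The subtraction is earlier − later, so the result is −1696 → -1696.

-1696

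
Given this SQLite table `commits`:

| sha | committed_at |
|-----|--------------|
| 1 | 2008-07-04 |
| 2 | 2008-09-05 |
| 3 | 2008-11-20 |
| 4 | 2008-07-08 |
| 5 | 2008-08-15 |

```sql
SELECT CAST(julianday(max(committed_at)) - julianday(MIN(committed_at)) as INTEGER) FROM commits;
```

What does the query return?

MIN = 2008-07-04, MAX = 2008-11-20.
27 days remain in July 2008 after the 4th (31 − 4).
August 2008: 31 days.
September 2008: 30 days.
October 2008: 31 days.
Then 20 days into November 2008.
Total: 27 + 31 + 30 + 31 + 20 = 139.

139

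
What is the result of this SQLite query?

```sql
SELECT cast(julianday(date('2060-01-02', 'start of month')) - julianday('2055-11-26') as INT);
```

1497

`start of month` rewinds 2060-01-02 to 2060-01-01.
4 days remain in November 2055 after the 26th (30 − 26).
Full months from December 2055 through December 2059 contribute their day counts.
Then 1 day into January 2060.
Total: 4 + 31 + 31 + 29 + 31 + 30 + 31 + 30 + 31 + 31 + 30 + 31 + 30 + 31 + 31 + 28 + 31 + 30 + 31 + 30 + 31 + 31 + 30 + 31 + 30 + 31 + 31 + 28 + 31 + 30 + 31 + 30 + 31 + 31 + 30 + 31 + 30 + 31 + 31 + 28 + 31 + 30 + 31 + 30 + 31 + 31 + 30 + 31 + 30 + 31 + 1 = 1497.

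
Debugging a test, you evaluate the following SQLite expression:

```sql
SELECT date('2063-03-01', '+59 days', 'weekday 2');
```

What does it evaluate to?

2063-05-01

Applying '+59 days' to 2063-03-01: counting 59 days forward gives 2063-04-29.
`weekday 2` advances to the next Tuesday; 2063-04-29 is a Sunday, so it moves forward to 2063-05-01.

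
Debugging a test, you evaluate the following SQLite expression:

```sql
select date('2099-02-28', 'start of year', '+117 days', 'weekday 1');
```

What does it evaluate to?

`start of year` rewinds 2099-02-28 to 2099-01-01.
Applying '+117 days' to 2099-01-01: counting 117 days forward gives 2099-04-28.
`weekday 1` advances to the next Monday; 2099-04-28 is a Tuesday, so it moves forward to 2099-05-04.

2099-05-04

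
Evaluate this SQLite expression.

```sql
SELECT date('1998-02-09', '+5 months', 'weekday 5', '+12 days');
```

Adding +5 months to 1998-02-09 gives 1998-07-09.
`weekday 5` advances to the next Friday; 1998-07-09 is a Thursday, so it moves forward to 1998-07-10.
Advancing 12 more days within July lands on 1998-07-22.

1998-07-22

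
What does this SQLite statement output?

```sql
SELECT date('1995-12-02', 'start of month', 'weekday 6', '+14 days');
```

1995-12-16

`start of month` rewinds 1995-12-02 to 1995-12-01.
`weekday 6` advances to the next Saturday; 1995-12-01 is a Friday, so it moves forward to 1995-12-02.
Advancing 14 more days within December lands on 1995-12-16.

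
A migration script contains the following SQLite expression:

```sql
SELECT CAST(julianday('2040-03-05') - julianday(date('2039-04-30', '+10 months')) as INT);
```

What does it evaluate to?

Adding +10 months to 2039-04-30 targets 2040-02-30. February 2040 has only 29 days, so SQLite normalizes the 1-day overflow forward to 2040-03-01.
Both dates are in March 2040: 5 − 1 = 4.

4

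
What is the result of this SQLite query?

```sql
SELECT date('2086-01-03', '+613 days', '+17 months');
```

Applying '+613 days' to 2086-01-03: counting 613 days forward gives 2087-09-08.
Adding +17 months to 2087-09-08 gives 2089-02-08.

2089-02-08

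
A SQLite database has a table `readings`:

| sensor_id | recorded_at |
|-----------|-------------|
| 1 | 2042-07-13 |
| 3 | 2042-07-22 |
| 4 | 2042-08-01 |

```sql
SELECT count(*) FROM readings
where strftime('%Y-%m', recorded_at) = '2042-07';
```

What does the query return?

2

Rows with year-month 2042-07: 2042-07-13, 2042-07-22 → 2.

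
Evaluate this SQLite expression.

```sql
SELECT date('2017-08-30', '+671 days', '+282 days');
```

Applying '+671 days' to 2017-08-30: counting 671 days forward gives 2019-07-02.
Applying '+282 days' to 2019-07-02: counting 282 days forward gives 2020-04-09.

2020-04-09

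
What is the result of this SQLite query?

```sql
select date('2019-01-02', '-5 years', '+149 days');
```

2014-05-31

Adding -5 years to 2019-01-02 gives 2014-01-02.
Applying '+149 days' to 2014-01-02: counting 149 days forward gives 2014-05-31.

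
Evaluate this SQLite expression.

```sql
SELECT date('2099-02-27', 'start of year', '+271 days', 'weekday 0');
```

`start of year` rewinds 2099-02-27 to 2099-01-01.
Applying '+271 days' to 2099-01-01: counting 271 days forward gives 2099-09-29.
`weekday 0` advances to the next Sunday; 2099-09-29 is a Tuesday, so it moves forward to 2099-10-04.

2099-10-04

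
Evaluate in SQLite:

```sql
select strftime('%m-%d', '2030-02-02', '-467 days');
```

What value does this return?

10-23

First apply '-467 days': 2030-02-02 → 2028-10-23.
`%m-%d` extracts the month-day: 10-23.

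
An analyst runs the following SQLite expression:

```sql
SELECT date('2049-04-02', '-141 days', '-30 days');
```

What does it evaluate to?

2048-10-13

Applying '-141 days' to 2049-04-02: counting 141 days back gives 2048-11-12.
Going back 12 days from 2048-11-12 reaches 2048-10-31 (last day of October, 31 days).
Going back 18 days within October lands on 2048-10-13.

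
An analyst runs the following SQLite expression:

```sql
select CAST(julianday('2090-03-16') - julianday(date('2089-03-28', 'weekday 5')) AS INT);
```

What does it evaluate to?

349

`weekday 5` advances to the next Friday; 2089-03-28 is a Monday, so it moves forward to 2089-04-01.
29 days remain in April 2089 after the 1st (30 − 1).
Full months from May 2089 through February 2090 contribute their day counts.
Then 16 days into March 2090.
Total: 29 + 31 + 30 + 31 + 31 + 30 + 31 + 30 + 31 + 31 + 28 + 16 = 349.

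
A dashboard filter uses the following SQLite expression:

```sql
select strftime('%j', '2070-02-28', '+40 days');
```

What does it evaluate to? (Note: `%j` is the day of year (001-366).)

First apply '+40 days': 2070-02-28 → 2070-04-09.
Day-of-year for 2070-04-09: days since 2070-01-01 inclusive = 99, zero-padded to 099.

099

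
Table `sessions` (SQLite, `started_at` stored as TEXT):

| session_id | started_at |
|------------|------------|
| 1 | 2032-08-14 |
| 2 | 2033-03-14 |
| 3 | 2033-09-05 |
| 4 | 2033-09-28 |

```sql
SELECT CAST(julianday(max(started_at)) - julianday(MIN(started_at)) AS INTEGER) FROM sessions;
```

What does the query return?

MIN = 2032-08-14, MAX = 2033-09-28.
17 days remain in August 2032 after the 14th (31 − 14).
Full months from September 2032 through August 2033 contribute their day counts.
Then 28 days into September 2033.
Total: 17 + 30 + 31 + 30 + 31 + 31 + 28 + 31 + 30 + 31 + 30 + 31 + 31 + 28 = 410.

410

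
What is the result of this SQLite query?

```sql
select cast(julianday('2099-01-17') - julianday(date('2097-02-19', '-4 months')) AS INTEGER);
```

820

Adding -4 months to 2097-02-19 gives 2096-10-19.
12 days remain in October 2096 after the 19th (31 − 19).
Full months from November 2096 through December 2098 contribute their day counts.
Then 17 days into January 2099.
Total: 12 + 30 + 31 + 31 + 28 + 31 + 30 + 31 + 30 + 31 + 31 + 30 + 31 + 30 + 31 + 31 + 28 + 31 + 30 + 31 + 30 + 31 + 31 + 30 + 31 + 30 + 31 + 17 = 820.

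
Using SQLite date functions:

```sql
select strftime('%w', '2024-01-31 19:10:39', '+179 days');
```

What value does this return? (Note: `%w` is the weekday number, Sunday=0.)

0

First apply '+179 days': 2024-01-31 19:10:39 → 2024-07-28 19:10:39.
2024-07-28 is a Sunday; with Sunday=0 that is 0.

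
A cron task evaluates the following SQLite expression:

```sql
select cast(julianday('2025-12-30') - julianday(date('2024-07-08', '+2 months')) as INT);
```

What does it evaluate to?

Adding +2 months to 2024-07-08 gives 2024-09-08.
22 days remain in September 2024 after the 8th (30 − 8).
Full months from October 2024 through November 2025 contribute their day counts.
Then 30 days into December 2025.
Total: 22 + 31 + 30 + 31 + 31 + 28 + 31 + 30 + 31 + 30 + 31 + 31 + 30 + 31 + 30 + 30 = 478.

478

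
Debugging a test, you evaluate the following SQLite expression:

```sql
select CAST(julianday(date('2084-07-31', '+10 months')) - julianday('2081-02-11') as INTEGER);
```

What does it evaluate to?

1570

Adding +10 months to 2084-07-31 gives 2085-05-31.
17 days remain in February 2081 after the 11th (28 − 11).
Full months from March 2081 through April 2085 contribute their day counts.
Then 31 days into May 2085.
Total: 17 + 31 + 30 + 31 + 30 + 31 + 31 + 30 + 31 + 30 + 31 + 31 + 28 + 31 + 30 + 31 + 30 + 31 + 31 + 30 + 31 + 30 + 31 + 31 + 28 + 31 + 30 + 31 + 30 + 31 + 31 + 30 + 31 + 30 + 31 + 31 + 29 + 31 + 30 + 31 + 30 + 31 + 31 + 30 + 31 + 30 + 31 + 31 + 28 + 31 + 30 + 31 = 1570.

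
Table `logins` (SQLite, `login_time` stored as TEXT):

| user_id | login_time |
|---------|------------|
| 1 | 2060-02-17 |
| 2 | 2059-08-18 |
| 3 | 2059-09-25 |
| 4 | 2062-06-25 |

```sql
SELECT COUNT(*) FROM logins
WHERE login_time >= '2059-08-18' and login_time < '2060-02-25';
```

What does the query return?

3

Rows in [2059-08-18, 2060-02-25): 2060-02-17, 2059-08-18, 2059-09-25 → 3 rows.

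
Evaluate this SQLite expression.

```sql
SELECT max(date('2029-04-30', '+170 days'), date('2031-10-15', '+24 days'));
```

2031-11-08

date('2029-04-30', '+170 days') → 2029-10-17.
date('2031-10-15', '+24 days') → 2031-11-08.
Later of the two is 2031-11-08.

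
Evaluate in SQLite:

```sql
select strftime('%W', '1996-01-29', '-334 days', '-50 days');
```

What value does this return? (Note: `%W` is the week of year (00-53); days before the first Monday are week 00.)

02

First apply '-334 days', '-50 days': 1996-01-29 → 1995-01-10.
1995-01-10 is a Tuesday. SQLite's %W counts Mondays since the year started; the result is 02.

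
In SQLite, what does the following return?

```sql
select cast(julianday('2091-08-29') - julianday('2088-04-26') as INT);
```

1220

4 days remain in April 2088 after the 26th (30 − 26).
Full months from May 2088 through July 2091 contribute their day counts.
Then 29 days into August 2091.
Total: 4 + 31 + 30 + 31 + 31 + 30 + 31 + 30 + 31 + 31 + 28 + 31 + 30 + 31 + 30 + 31 + 31 + 30 + 31 + 30 + 31 + 31 + 28 + 31 + 30 + 31 + 30 + 31 + 31 + 30 + 31 + 30 + 31 + 31 + 28 + 31 + 30 + 31 + 30 + 31 + 29 = 1220.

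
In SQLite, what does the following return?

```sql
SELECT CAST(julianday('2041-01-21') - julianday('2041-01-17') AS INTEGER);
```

Both dates are in January 2041: 21 − 17 = 4.

4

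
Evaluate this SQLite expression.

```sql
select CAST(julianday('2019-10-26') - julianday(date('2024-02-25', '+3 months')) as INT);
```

Adding +3 months to 2024-02-25 gives 2024-05-25.
5 days remain in October 2019 after the 26th (31 − 26).
Full months from November 2019 through April 2024 contribute their day counts.
Then 25 days into May 2024.
Total: 5 + 30 + 31 + 31 + 29 + 31 + 30 + 31 + 30 + 31 + 31 + 30 + 31 + 30 + 31 + 31 + 28 + 31 + 30 + 31 + 30 + 31 + 31 + 30 + 31 + 30 + 31 + 31 + 28 + 31 + 30 + 31 + 30 + 31 + 31 + 30 + 31 + 30 + 31 + 31 + 28 + 31 + 30 + 31 + 30 + 31 + 31 + 30 + 31 + 30 + 31 + 31 + 29 + 31 + 30 + 25 = 1673.
The subtraction is earlier − later, so the result is −1673 → -1673.

-1673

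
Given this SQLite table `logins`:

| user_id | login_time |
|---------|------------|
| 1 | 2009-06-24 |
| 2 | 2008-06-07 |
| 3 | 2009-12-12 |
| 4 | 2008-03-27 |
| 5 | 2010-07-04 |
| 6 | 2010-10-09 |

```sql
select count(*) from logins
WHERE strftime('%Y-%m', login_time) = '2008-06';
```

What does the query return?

1

Rows with year-month 2008-06: 2008-06-07 → 1.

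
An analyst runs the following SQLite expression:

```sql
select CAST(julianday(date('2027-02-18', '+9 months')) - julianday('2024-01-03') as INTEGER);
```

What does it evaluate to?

Adding +9 months to 2027-02-18 gives 2027-11-18.
28 days remain in January 2024 after the 3rd (31 − 3).
Full months from February 2024 through October 2027 contribute their day counts.
Then 18 days into November 2027.
Total: 28 + 29 + 31 + 30 + 31 + 30 + 31 + 31 + 30 + 31 + 30 + 31 + 31 + 28 + 31 + 30 + 31 + 30 + 31 + 31 + 30 + 31 + 30 + 31 + 31 + 28 + 31 + 30 + 31 + 30 + 31 + 31 + 30 + 31 + 30 + 31 + 31 + 28 + 31 + 30 + 31 + 30 + 31 + 31 + 30 + 31 + 18 = 1415.

1415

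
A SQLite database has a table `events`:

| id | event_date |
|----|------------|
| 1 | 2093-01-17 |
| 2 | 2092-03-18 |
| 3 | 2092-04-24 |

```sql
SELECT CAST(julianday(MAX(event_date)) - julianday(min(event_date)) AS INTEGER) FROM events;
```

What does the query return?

305

MIN = 2092-03-18, MAX = 2093-01-17.
13 days remain in March 2092 after the 18th (31 − 18).
Full months from April 2092 through December 2092 contribute their day counts.
Then 17 days into January 2093.
Total: 13 + 30 + 31 + 30 + 31 + 31 + 30 + 31 + 30 + 31 + 17 = 305.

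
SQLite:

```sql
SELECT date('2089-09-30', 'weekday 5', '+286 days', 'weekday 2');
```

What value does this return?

2090-07-18

`weekday 5` advances to the next Friday; 2089-09-30 is already a Friday, so it stays at 2089-09-30.
Applying '+286 days' to 2089-09-30: counting 286 days forward gives 2090-07-13.
`weekday 2` advances to the next Tuesday; 2090-07-13 is a Thursday, so it moves forward to 2090-07-18.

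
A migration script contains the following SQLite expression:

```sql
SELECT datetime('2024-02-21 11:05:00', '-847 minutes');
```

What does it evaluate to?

2024-02-20 20:58:00

847 minutes = 14h 7m; -847 minutes from 2024-02-21 11:05:00 is 2024-02-20 20:58:00 (crosses midnight).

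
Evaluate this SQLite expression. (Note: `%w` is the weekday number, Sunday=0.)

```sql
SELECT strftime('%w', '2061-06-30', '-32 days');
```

0

First apply '-32 days': 2061-06-30 → 2061-05-29.
2061-05-29 is a Sunday; with Sunday=0 that is 0.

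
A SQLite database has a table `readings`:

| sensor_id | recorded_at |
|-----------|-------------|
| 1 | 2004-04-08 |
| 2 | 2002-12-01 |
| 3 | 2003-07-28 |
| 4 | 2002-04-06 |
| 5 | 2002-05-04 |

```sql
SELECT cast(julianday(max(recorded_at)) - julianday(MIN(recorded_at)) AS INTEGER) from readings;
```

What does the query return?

MIN = 2002-04-06, MAX = 2004-04-08.
24 days remain in April 2002 after the 6th (30 − 6).
Full months from May 2002 through March 2004 contribute their day counts.
Then 8 days into April 2004.
Total: 24 + 31 + 30 + 31 + 31 + 30 + 31 + 30 + 31 + 31 + 28 + 31 + 30 + 31 + 30 + 31 + 31 + 30 + 31 + 30 + 31 + 31 + 29 + 31 + 8 = 733.

733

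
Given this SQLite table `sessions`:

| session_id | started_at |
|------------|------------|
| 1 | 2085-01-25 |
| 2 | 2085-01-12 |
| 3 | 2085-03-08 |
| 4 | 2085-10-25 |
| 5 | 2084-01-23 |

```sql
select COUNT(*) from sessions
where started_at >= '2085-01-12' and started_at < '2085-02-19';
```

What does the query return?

Rows in [2085-01-12, 2085-02-19): 2085-01-25, 2085-01-12 → 2 rows.

2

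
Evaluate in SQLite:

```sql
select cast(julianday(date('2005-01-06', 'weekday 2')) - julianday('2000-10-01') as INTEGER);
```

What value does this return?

1563

`weekday 2` advances to the next Tuesday; 2005-01-06 is a Thursday, so it moves forward to 2005-01-11.
30 days remain in October 2000 after the 1st (31 − 1).
Full months from November 2000 through December 2004 contribute their day counts.
Then 11 days into January 2005.
Total: 30 + 30 + 31 + 31 + 28 + 31 + 30 + 31 + 30 + 31 + 31 + 30 + 31 + 30 + 31 + 31 + 28 + 31 + 30 + 31 + 30 + 31 + 31 + 30 + 31 + 30 + 31 + 31 + 28 + 31 + 30 + 31 + 30 + 31 + 31 + 30 + 31 + 30 + 31 + 31 + 29 + 31 + 30 + 31 + 30 + 31 + 31 + 30 + 31 + 30 + 31 + 11 = 1563.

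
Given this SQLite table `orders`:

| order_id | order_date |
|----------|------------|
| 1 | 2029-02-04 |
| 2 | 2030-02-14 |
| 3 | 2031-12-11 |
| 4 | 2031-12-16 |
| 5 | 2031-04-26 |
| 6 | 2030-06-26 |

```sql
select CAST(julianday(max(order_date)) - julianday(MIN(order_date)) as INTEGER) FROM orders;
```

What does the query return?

MIN = 2029-02-04, MAX = 2031-12-16.
24 days remain in February 2029 after the 4th (28 − 4).
Full months from March 2029 through November 2031 contribute their day counts.
Then 16 days into December 2031.
Total: 24 + 31 + 30 + 31 + 30 + 31 + 31 + 30 + 31 + 30 + 31 + 31 + 28 + 31 + 30 + 31 + 30 + 31 + 31 + 30 + 31 + 30 + 31 + 31 + 28 + 31 + 30 + 31 + 30 + 31 + 31 + 30 + 31 + 30 + 16 = 1045.

1045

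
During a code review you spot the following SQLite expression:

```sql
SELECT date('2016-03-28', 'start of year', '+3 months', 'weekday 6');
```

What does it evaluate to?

`start of year` rewinds 2016-03-28 to 2016-01-01.
Adding +3 months to 2016-01-01 gives 2016-04-01.
`weekday 6` advances to the next Saturday; 2016-04-01 is a Friday, so it moves forward to 2016-04-02.

2016-04-02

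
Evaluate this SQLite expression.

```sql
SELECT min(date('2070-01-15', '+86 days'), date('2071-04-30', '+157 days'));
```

2070-04-11

date('2070-01-15', '+86 days') → 2070-04-11.
date('2071-04-30', '+157 days') → 2071-10-04.
Earlier of the two is 2070-04-11.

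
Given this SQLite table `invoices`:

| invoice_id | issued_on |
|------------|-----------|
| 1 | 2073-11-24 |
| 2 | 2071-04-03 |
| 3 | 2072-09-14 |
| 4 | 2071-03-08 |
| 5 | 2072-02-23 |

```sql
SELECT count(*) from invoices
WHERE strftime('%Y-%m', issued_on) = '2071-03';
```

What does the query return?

Rows with year-month 2071-03: 2071-03-08 → 1.

1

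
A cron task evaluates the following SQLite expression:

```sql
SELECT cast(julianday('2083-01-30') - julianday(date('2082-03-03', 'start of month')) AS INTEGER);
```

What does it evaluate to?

`start of month` rewinds 2082-03-03 to 2082-03-01.
30 days remain in March 2082 after the 1st (31 − 1).
Full months from April 2082 through December 2082 contribute their day counts.
Then 30 days into January 2083.
Total: 30 + 30 + 31 + 30 + 31 + 31 + 30 + 31 + 30 + 31 + 30 = 335.

335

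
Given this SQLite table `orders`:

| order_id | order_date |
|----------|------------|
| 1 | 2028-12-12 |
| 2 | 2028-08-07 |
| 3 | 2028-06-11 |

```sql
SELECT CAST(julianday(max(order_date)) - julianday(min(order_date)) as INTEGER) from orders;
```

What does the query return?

184

MIN = 2028-06-11, MAX = 2028-12-12.
19 days remain in June 2028 after the 11th (30 − 11).
July 2028: 31 days.
August 2028: 31 days.
September 2028: 30 days.
October 2028: 31 days.
November 2028: 30 days.
Then 12 days into December 2028.
Total: 19 + 31 + 31 + 30 + 31 + 30 + 12 = 184.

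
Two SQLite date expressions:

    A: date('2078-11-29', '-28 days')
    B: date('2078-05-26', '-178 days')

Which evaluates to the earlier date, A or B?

A = 2078-11-01.
B = 2077-11-29.
B is earlier.

B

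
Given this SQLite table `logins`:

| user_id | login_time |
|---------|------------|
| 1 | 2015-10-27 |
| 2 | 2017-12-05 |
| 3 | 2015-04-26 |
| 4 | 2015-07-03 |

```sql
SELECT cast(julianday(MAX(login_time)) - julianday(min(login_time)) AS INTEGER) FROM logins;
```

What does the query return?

954

MIN = 2015-04-26, MAX = 2017-12-05.
4 days remain in April 2015 after the 26th (30 − 26).
Full months from May 2015 through November 2017 contribute their day counts.
Then 5 days into December 2017.
Total: 4 + 31 + 30 + 31 + 31 + 30 + 31 + 30 + 31 + 31 + 29 + 31 + 30 + 31 + 30 + 31 + 31 + 30 + 31 + 30 + 31 + 31 + 28 + 31 + 30 + 31 + 30 + 31 + 31 + 30 + 31 + 30 + 5 = 954.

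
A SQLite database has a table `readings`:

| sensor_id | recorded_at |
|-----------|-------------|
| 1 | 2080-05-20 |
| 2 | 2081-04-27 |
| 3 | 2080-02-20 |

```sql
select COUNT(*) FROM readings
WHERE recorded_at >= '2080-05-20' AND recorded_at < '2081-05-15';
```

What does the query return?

Rows in [2080-05-20, 2081-05-15): 2080-05-20, 2081-04-27 → 2 rows.

2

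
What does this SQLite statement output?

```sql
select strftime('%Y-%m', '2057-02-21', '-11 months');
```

2056-03

First apply '-11 months': 2057-02-21 → 2056-03-21.
`%Y-%m` extracts the year-month: 2056-03.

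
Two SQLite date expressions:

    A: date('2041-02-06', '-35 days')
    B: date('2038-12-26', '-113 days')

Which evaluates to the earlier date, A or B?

A = 2041-01-02.
B = 2038-09-04.
B is earlier.

B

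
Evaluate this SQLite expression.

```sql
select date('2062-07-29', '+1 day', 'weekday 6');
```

2062-08-05

Advancing 1 more day within July lands on 2062-07-30.
`weekday 6` advances to the next Saturday; 2062-07-30 is a Sunday, so it moves forward to 2062-08-05.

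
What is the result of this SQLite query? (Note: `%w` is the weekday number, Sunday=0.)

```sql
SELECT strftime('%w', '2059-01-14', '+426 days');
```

1

First apply '+426 days': 2059-01-14 → 2060-03-15.
2060-03-15 is a Monday; with Sunday=0 that is 1.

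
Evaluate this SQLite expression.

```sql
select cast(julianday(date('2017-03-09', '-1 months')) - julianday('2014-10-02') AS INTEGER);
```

Adding -1 month to 2017-03-09 gives 2017-02-09.
29 days remain in October 2014 after the 2nd (31 − 2).
Full months from November 2014 through January 2017 contribute their day counts.
Then 9 days into February 2017.
Total: 29 + 30 + 31 + 31 + 28 + 31 + 30 + 31 + 30 + 31 + 31 + 30 + 31 + 30 + 31 + 31 + 29 + 31 + 30 + 31 + 30 + 31 + 31 + 30 + 31 + 30 + 31 + 31 + 9 = 861.

861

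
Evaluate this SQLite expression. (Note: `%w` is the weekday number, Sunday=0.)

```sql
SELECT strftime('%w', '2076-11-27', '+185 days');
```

1

First apply '+185 days': 2076-11-27 → 2077-05-31.
2077-05-31 is a Monday; with Sunday=0 that is 1.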